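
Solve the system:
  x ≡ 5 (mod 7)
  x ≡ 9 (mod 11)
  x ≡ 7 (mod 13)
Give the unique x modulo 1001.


Moduli 7, 11, 13 are pairwise coprime; by CRT there is a unique solution modulo M = 7 · 11 · 13 = 1001.
Solve pairwise, accumulating the modulus:
  Start with x ≡ 5 (mod 7).
  Combine with x ≡ 9 (mod 11): since gcd(7, 11) = 1, we get a unique residue mod 77.
    Write x = 5 + 7·t and substitute into x ≡ 9 (mod 11): 7·t ≡ 9 − 5 = 4 (mod 11).
    The inverse of 7 mod 11 is 8 (since 7·8 = 56 = 5·11 + 1), so t ≡ 8·4 = 32 ≡ 10 (mod 11).
    Then x = 5 + 7·10 = 75, valid modulo lcm(7, 11) = 77: x ≡ 75 (mod 77).
  Combine with x ≡ 7 (mod 13): since gcd(77, 13) = 1, we get a unique residue mod 1001.
    Write x = 75 + 77·t and substitute into x ≡ 7 (mod 13): 77·t ≡ 7 − 75 = -68 (mod 13).
    Reduce coefficients mod 13: 12·t ≡ 10 (mod 13).
    The inverse of 12 mod 13 is 12 (since 12·12 = 144 = 11·13 + 1), so t ≡ 12·10 = 120 ≡ 3 (mod 13).
    Then x = 75 + 77·3 = 306, valid modulo lcm(77, 13) = 1001: x ≡ 306 (mod 1001).
Verify: 306 mod 7 = 5 ✓, 306 mod 11 = 9 ✓, 306 mod 13 = 7 ✓.

x ≡ 306 (mod 1001).


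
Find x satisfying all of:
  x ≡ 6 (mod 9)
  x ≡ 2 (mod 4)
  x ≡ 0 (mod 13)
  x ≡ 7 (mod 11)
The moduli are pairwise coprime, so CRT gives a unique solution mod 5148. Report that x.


Product of moduli M = 9 · 4 · 13 · 11 = 5148.
Merge one congruence at a time:
  Start: x ≡ 6 (mod 9).
  Combine with x ≡ 2 (mod 4); new modulus lcm = 36.
    Write x = 6 + 9·t and substitute into x ≡ 2 (mod 4): 9·t ≡ 2 − 6 = -4 (mod 4).
    Reduce coefficients mod 4: 1·t ≡ 0 (mod 4).
    So t ≡ 0 (mod 4).
    Then x = 6 + 9·0 = 6, valid modulo lcm(9, 4) = 36: x ≡ 6 (mod 36).
  Combine with x ≡ 0 (mod 13); new modulus lcm = 468.
    Write x = 6 + 36·t and substitute into x ≡ 0 (mod 13): 36·t ≡ 0 − 6 = -6 (mod 13).
    Reduce coefficients mod 13: 10·t ≡ 7 (mod 13).
    The inverse of 10 mod 13 is 4 (since 10·4 = 40 = 3·13 + 1), so t ≡ 4·7 = 28 ≡ 2 (mod 13).
    Then x = 6 + 36·2 = 78, valid modulo lcm(36, 13) = 468: x ≡ 78 (mod 468).
  Combine with x ≡ 7 (mod 11); new modulus lcm = 5148.
    Write x = 78 + 468·t and substitute into x ≡ 7 (mod 11): 468·t ≡ 7 − 78 = -71 (mod 11).
    Reduce coefficients mod 11: 6·t ≡ 6 (mod 11).
    The inverse of 6 mod 11 is 2 (since 6·2 = 12 = 1·11 + 1), so t ≡ 2·6 = 12 ≡ 1 (mod 11).
    Then x = 78 + 468·1 = 546, valid modulo lcm(468, 11) = 5148: x ≡ 546 (mod 5148).
Verify against each original: 546 mod 9 = 6, 546 mod 4 = 2, 546 mod 13 = 0, 546 mod 11 = 7.

x ≡ 546 (mod 5148).


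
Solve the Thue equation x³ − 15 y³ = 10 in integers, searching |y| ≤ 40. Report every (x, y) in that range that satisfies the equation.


The equation is x³ - 15y³ = 10. For fixed y, x³ = 15·y³ + 10, so a solution requires the RHS to be a perfect cube.
Strategy: iterate y from -40 to 40, compute RHS = 15·y³ + 10, and check whether it is a (positive or negative) perfect cube.
Check small values of y:
  y = 0: RHS = 10 is not a perfect cube.
  y = 1: RHS = 25 is not a perfect cube.
  y = -1: RHS = -5 is not a perfect cube.
  y = 2: RHS = 130 is not a perfect cube.
  y = -2: RHS = -110 is not a perfect cube.
  y = 3: RHS = 415 is not a perfect cube.
  y = -3: RHS = -395 is not a perfect cube.
Continuing the search up to |y| = 40 finds no solutions either.
No (x, y) in the scanned range satisfies the equation.

No integer solutions with |y| ≤ 40.


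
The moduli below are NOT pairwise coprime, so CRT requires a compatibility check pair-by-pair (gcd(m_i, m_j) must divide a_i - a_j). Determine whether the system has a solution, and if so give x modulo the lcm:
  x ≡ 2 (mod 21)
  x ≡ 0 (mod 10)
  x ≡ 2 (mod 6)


Moduli 21, 10, 6 are not pairwise coprime, so CRT works modulo lcm(m_i) when all pairwise compatibility conditions hold.
Pairwise compatibility: gcd(m_i, m_j) must divide a_i - a_j for every pair.
Merge one congruence at a time:
  Start: x ≡ 2 (mod 21).
  Combine with x ≡ 0 (mod 10): gcd(21, 10) = 1; 0 - 2 = -2, which IS divisible by 1, so compatible.
    Write x = 2 + 21·t and substitute into x ≡ 0 (mod 10): 21·t ≡ 0 − 2 = -2 (mod 10).
    Reduce coefficients mod 10: 1·t ≡ 8 (mod 10).
    So t ≡ 8 (mod 10).
    Then x = 2 + 21·8 = 170, valid modulo lcm(21, 10) = 210: x ≡ 170 (mod 210).
  Combine with x ≡ 2 (mod 6): gcd(210, 6) = 6; 2 - 170 = -168, which IS divisible by 6, so compatible.
    Write x = 170 + 210·t and substitute into x ≡ 2 (mod 6): 210·t ≡ 2 − 170 = -168 (mod 6).
    Divide the congruence (and modulus) by g = 6: 35·t ≡ -28 (mod 1).
    Modulo 1 every t works; take t = 0.
    Then x = 170 + 210·0 = 170, valid modulo lcm(210, 6) = 210: x ≡ 170 (mod 210).
Verify: 170 mod 21 = 2, 170 mod 10 = 0, 170 mod 6 = 2.

x ≡ 170 (mod 210).


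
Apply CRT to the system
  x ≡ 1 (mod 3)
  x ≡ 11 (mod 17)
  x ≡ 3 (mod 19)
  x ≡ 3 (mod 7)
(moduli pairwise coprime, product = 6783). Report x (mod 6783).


Product of moduli M = 3 · 17 · 19 · 7 = 6783.
Merge one congruence at a time:
  Start: x ≡ 1 (mod 3).
  Combine with x ≡ 11 (mod 17); new modulus lcm = 51.
    Write x = 1 + 3·t and substitute into x ≡ 11 (mod 17): 3·t ≡ 11 − 1 = 10 (mod 17).
    The inverse of 3 mod 17 is 6 (since 3·6 = 18 = 1·17 + 1), so t ≡ 6·10 = 60 ≡ 9 (mod 17).
    Then x = 1 + 3·9 = 28, valid modulo lcm(3, 17) = 51: x ≡ 28 (mod 51).
  Combine with x ≡ 3 (mod 19); new modulus lcm = 969.
    Write x = 28 + 51·t and substitute into x ≡ 3 (mod 19): 51·t ≡ 3 − 28 = -25 (mod 19).
    Reduce coefficients mod 19: 13·t ≡ 13 (mod 19).
    The inverse of 13 mod 19 is 3 (since 13·3 = 39 = 2·19 + 1), so t ≡ 3·13 = 39 ≡ 1 (mod 19).
    Then x = 28 + 51·1 = 79, valid modulo lcm(51, 19) = 969: x ≡ 79 (mod 969).
  Combine with x ≡ 3 (mod 7); new modulus lcm = 6783.
    Write x = 79 + 969·t and substitute into x ≡ 3 (mod 7): 969·t ≡ 3 − 79 = -76 (mod 7).
    Reduce coefficients mod 7: 3·t ≡ 1 (mod 7).
    The inverse of 3 mod 7 is 5 (since 3·5 = 15 = 2·7 + 1), so t ≡ 5·1 = 5 ≡ 5 (mod 7).
    Then x = 79 + 969·5 = 4924, valid modulo lcm(969, 7) = 6783: x ≡ 4924 (mod 6783).
Verify against each original: 4924 mod 3 = 1, 4924 mod 17 = 11, 4924 mod 19 = 3, 4924 mod 7 = 3.

x ≡ 4924 (mod 6783).


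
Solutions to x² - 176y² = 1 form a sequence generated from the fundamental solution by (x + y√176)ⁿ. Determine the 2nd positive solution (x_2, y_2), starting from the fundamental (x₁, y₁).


Step 1: Find the fundamental solution (x₁, y₁) of x² - 176y² = 1.
  Expand √176 as a continued fraction. a₀ = ⌊√176⌋ = 13; iterate m_{k+1} = d_k·a_k − m_k, d_{k+1} = (176 − m_{k+1}²)/d_k, a_{k+1} = ⌊(a₀ + m_{k+1})/d_{k+1}⌋ (starting m₀ = 0, d₀ = 1), with convergents p_k = a_k·p_{k-1} + p_{k-2}, q_k = a_k·q_{k-1} + q_{k-2} (p₋₁ = 1, q₋₁ = 0):
  k = 0: a₀ = 13; p₀/q₀ = 13/1; p₀² − 176·q₀² = 169 − 176 = -7.
  k = 1: m = 13, d = 7, a = ⌊(13 + 13)/7⌋ = 3; p/q = (3·13 + 1)/(3·1 + 0) = 40/3; p² − 176·q² = 1600 − 1584 = 16.
  k = 2: m = 8, d = 16, a = ⌊(13 + 8)/16⌋ = 1; p/q = (1·40 + 13)/(1·3 + 1) = 53/4; p² − 176·q² = 2809 − 2816 = -7.
  k = 3: m = 8, d = 7, a = ⌊(13 + 8)/7⌋ = 3; p/q = (3·53 + 40)/(3·4 + 3) = 199/15; p² − 176·q² = 39601 − 39600 = 1.
  The first convergent with p² − 176·q² = 1 gives the fundamental solution (x₁, y₁) = (199, 15).
Step 2: Apply the recurrence (x_{n+1}, y_{n+1}) = (x₁x_n + 176y₁y_n, x₁y_n + y₁x_n) repeatedly.
  From (x_1, y_1) = (199, 15): x_2 = 199·199 + 176·15·15 = 79201; y_2 = 199·15 + 15·199 = 5970.
Step 3: Verify x_2² - 176·y_2² = 6272798401 - 6272798400 = 1 (should be 1). ✓

(x_1, y_1) = (199, 15); (x_2, y_2) = (79201, 5970).


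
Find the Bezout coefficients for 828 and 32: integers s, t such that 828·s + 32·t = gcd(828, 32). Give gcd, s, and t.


Euclidean algorithm on (828, 32) — divide until remainder is 0:
  828 = 25 · 32 + 28
  32 = 1 · 28 + 4
  28 = 7 · 4 + 0
gcd(828, 32) = 4.
Track Bezout coefficients alongside the remainders: start with r₀ = 828 = a·1 + b·0 (s = 1, t = 0) and r₁ = 32 = a·0 + b·1 (s = 0, t = 1); each new remainder r_{k+1} = r_{k-1} − q_k·r_k inherits s_{k+1} = s_{k-1} − q_k·s_k, t_{k+1} = t_{k-1} − q_k·t_k, so r_k = a·s_k + b·t_k at every step:
  q = 25: r = 28, s = 1 − 25·0 = 1, t = 0 − 25·1 = -25  (check: 828·1 + 32·(-25) = 28)
  q = 1: r = 4, s = 0 − 1·1 = -1, t = 1 − 1·(-25) = 26  (check: 828·(-1) + 32·26 = 4)
The row with r = 4 (the gcd) gives the Bezout coefficients s = -1, t = 26.
Result: 828 · (-1) + 32 · (26) = 4.

gcd(828, 32) = 4; s = -1, t = 26 (check: 828·(-1) + 32·26 = 4).


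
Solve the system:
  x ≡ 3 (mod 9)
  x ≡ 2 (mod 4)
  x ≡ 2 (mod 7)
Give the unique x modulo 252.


Moduli 9, 4, 7 are pairwise coprime; by CRT there is a unique solution modulo M = 9 · 4 · 7 = 252.
Solve pairwise, accumulating the modulus:
  Start with x ≡ 3 (mod 9).
  Combine with x ≡ 2 (mod 4): since gcd(9, 4) = 1, we get a unique residue mod 36.
    Write x = 3 + 9·t and substitute into x ≡ 2 (mod 4): 9·t ≡ 2 − 3 = -1 (mod 4).
    Reduce coefficients mod 4: 1·t ≡ 3 (mod 4).
    So t ≡ 3 (mod 4).
    Then x = 3 + 9·3 = 30, valid modulo lcm(9, 4) = 36: x ≡ 30 (mod 36).
  Combine with x ≡ 2 (mod 7): since gcd(36, 7) = 1, we get a unique residue mod 252.
    Write x = 30 + 36·t and substitute into x ≡ 2 (mod 7): 36·t ≡ 2 − 30 = -28 (mod 7).
    Reduce coefficients mod 7: 1·t ≡ 0 (mod 7).
    So t ≡ 0 (mod 7).
    Then x = 30 + 36·0 = 30, valid modulo lcm(36, 7) = 252: x ≡ 30 (mod 252).
Verify: 30 mod 9 = 3 ✓, 30 mod 4 = 2 ✓, 30 mod 7 = 2 ✓.

x ≡ 30 (mod 252).


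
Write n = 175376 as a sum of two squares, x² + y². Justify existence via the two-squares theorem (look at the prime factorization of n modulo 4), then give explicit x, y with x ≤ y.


Step 1: Factor n = 175376 = 2^4 · 97 · 113.
Step 2: Check the mod-4 condition on each prime factor: 2 = 2 (special); 97 ≡ 1 (mod 4), exponent 1; 113 ≡ 1 (mod 4), exponent 1.
All primes ≡ 3 (mod 4) appear to even exponent (or don't appear), so by the two-squares theorem n IS expressible as a sum of two squares.
Step 3: Build a representation. Group n = k² · m with k = 4 and m = 97 · 113 = 10961 (a product of primes ≡ 1 (mod 4)); a representation of m scales to one of n via (k·x)² + (k·y)² = k²(x² + y²). Each prime p ≡ 1 (mod 4) is itself a sum of two squares; find a² by testing p − a² for a perfect square:
  97: 97 − 1² = 96, 97 − 2² = 93, 97 − 3² = 88, 97 − 4² = 81 = 9² ⇒ 97 = 4² + 9².
  113: 113 − 1² = 112, 113 − 2² = 109, 113 − 3² = 104, 113 − 4² = 97, 113 − 5² = 88, 113 − 6² = 77, 113 − 7² = 64 = 8² ⇒ 113 = 7² + 8².
  Combine using the Brahmagupta–Fibonacci identity (a² + b²)(c² + d²) = (ac − bd)² + (ad + bc)² = (ac + bd)² + (ad − bc)²:
  97 · 113 = 10961: from (4² + 9²)(7² + 8²), take (4·7 − 9·8, 4·8 + 9·7) = (28 − 72, 32 + 63) = (-44, 95); dropping signs (only squares matter) gives (44, 95); check 44² + 95² = 1936 + 9025 = 10961 ✓.
  Scale by k = 4: (4·44, 4·95) = (176, 380).
Step 4: Order so x ≤ y and verify: 176² + 380² = 30976 + 144400 = 175376 = n. ✓

n = 175376 = 176² + 380² (one valid representation with x ≤ y).


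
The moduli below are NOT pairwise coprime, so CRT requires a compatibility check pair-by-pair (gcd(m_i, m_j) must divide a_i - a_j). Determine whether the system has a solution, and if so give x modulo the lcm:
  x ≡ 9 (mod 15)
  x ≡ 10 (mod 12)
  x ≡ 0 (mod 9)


Moduli 15, 12, 9 are not pairwise coprime, so CRT works modulo lcm(m_i) when all pairwise compatibility conditions hold.
Pairwise compatibility: gcd(m_i, m_j) must divide a_i - a_j for every pair.
Merge one congruence at a time:
  Start: x ≡ 9 (mod 15).
  Combine with x ≡ 10 (mod 12): gcd(15, 12) = 3, and 10 - 9 = 1 is NOT divisible by 3.
    ⇒ system is inconsistent (no integer solution).

No solution (the system is inconsistent).


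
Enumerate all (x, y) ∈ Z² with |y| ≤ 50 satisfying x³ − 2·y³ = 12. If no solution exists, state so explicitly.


The equation is x³ - 2y³ = 12. For fixed y, x³ = 2·y³ + 12, so a solution requires the RHS to be a perfect cube.
Strategy: iterate y from -50 to 50, compute RHS = 2·y³ + 12, and check whether it is a (positive or negative) perfect cube.
Check small values of y:
  y = 0: RHS = 12 is not a perfect cube.
  y = 1: RHS = 14 is not a perfect cube.
  y = -1: RHS = 10 is not a perfect cube.
  y = 2: RHS = 28 is not a perfect cube.
  y = -2: RHS = -4 is not a perfect cube.
  y = 3: RHS = 66 is not a perfect cube.
  y = -3: RHS = -42 is not a perfect cube.
Continuing the search up to |y| = 50 finds no solutions either.
No (x, y) in the scanned range satisfies the equation.

No integer solutions with |y| ≤ 50.


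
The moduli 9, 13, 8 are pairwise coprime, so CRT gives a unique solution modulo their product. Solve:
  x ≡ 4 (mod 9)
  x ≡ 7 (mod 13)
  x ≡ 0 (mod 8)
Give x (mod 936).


Moduli 9, 13, 8 are pairwise coprime; by CRT there is a unique solution modulo M = 9 · 13 · 8 = 936.
Solve pairwise, accumulating the modulus:
  Start with x ≡ 4 (mod 9).
  Combine with x ≡ 7 (mod 13): since gcd(9, 13) = 1, we get a unique residue mod 117.
    Write x = 4 + 9·t and substitute into x ≡ 7 (mod 13): 9·t ≡ 7 − 4 = 3 (mod 13).
    The inverse of 9 mod 13 is 3 (since 9·3 = 27 = 2·13 + 1), so t ≡ 3·3 = 9 ≡ 9 (mod 13).
    Then x = 4 + 9·9 = 85, valid modulo lcm(9, 13) = 117: x ≡ 85 (mod 117).
  Combine with x ≡ 0 (mod 8): since gcd(117, 8) = 1, we get a unique residue mod 936.
    Write x = 85 + 117·t and substitute into x ≡ 0 (mod 8): 117·t ≡ 0 − 85 = -85 (mod 8).
    Reduce coefficients mod 8: 5·t ≡ 3 (mod 8).
    The inverse of 5 mod 8 is 5 (since 5·5 = 25 = 3·8 + 1), so t ≡ 5·3 = 15 ≡ 7 (mod 8).
    Then x = 85 + 117·7 = 904, valid modulo lcm(117, 8) = 936: x ≡ 904 (mod 936).
Verify: 904 mod 9 = 4 ✓, 904 mod 13 = 7 ✓, 904 mod 8 = 0 ✓.

x ≡ 904 (mod 936).


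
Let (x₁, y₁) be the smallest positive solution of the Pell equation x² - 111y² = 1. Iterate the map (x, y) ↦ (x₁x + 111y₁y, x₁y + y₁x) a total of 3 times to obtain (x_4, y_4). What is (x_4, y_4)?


Step 1: Find the fundamental solution (x₁, y₁) of x² - 111y² = 1.
  Expand √111 as a continued fraction. a₀ = ⌊√111⌋ = 10; iterate m_{k+1} = d_k·a_k − m_k, d_{k+1} = (111 − m_{k+1}²)/d_k, a_{k+1} = ⌊(a₀ + m_{k+1})/d_{k+1}⌋ (starting m₀ = 0, d₀ = 1), with convergents p_k = a_k·p_{k-1} + p_{k-2}, q_k = a_k·q_{k-1} + q_{k-2} (p₋₁ = 1, q₋₁ = 0):
  k = 0: a₀ = 10; p₀/q₀ = 10/1; p₀² − 111·q₀² = 100 − 111 = -11.
  k = 1: m = 10, d = 11, a = ⌊(10 + 10)/11⌋ = 1; p/q = (1·10 + 1)/(1·1 + 0) = 11/1; p² − 111·q² = 121 − 111 = 10.
  k = 2: m = 1, d = 10, a = ⌊(10 + 1)/10⌋ = 1; p/q = (1·11 + 10)/(1·1 + 1) = 21/2; p² − 111·q² = 441 − 444 = -3.
  k = 3: m = 9, d = 3, a = ⌊(10 + 9)/3⌋ = 6; p/q = (6·21 + 11)/(6·2 + 1) = 137/13; p² − 111·q² = 18769 − 18759 = 10.
  k = 4: m = 9, d = 10, a = ⌊(10 + 9)/10⌋ = 1; p/q = (1·137 + 21)/(1·13 + 2) = 158/15; p² − 111·q² = 24964 − 24975 = -11.
  k = 5: m = 1, d = 11, a = ⌊(10 + 1)/11⌋ = 1; p/q = (1·158 + 137)/(1·15 + 13) = 295/28; p² − 111·q² = 87025 − 87024 = 1.
  The first convergent with p² − 111·q² = 1 gives the fundamental solution (x₁, y₁) = (295, 28).
Step 2: Apply the recurrence (x_{n+1}, y_{n+1}) = (x₁x_n + 111y₁y_n, x₁y_n + y₁x_n) repeatedly.
  From (x_1, y_1) = (295, 28): x_2 = 295·295 + 111·28·28 = 174049; y_2 = 295·28 + 28·295 = 16520.
  From (x_2, y_2) = (174049, 16520): x_3 = 295·174049 + 111·28·16520 = 102688615; y_3 = 295·16520 + 28·174049 = 9746772.
  From (x_3, y_3) = (102688615, 9746772): x_4 = 295·102688615 + 111·28·9746772 = 60586108801; y_4 = 295·9746772 + 28·102688615 = 5750578960.
Step 3: Verify x_4² - 111·y_4² = 3670676579646609657601 - 3670676579646609657600 = 1 (should be 1). ✓

(x_1, y_1) = (295, 28); (x_4, y_4) = (60586108801, 5750578960).


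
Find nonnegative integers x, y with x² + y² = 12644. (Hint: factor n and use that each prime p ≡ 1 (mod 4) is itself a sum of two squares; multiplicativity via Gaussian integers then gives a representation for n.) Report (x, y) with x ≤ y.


Step 1: Factor n = 12644 = 2^2 · 29 · 109.
Step 2: Check the mod-4 condition on each prime factor: 2 = 2 (special); 29 ≡ 1 (mod 4), exponent 1; 109 ≡ 1 (mod 4), exponent 1.
All primes ≡ 3 (mod 4) appear to even exponent (or don't appear), so by the two-squares theorem n IS expressible as a sum of two squares.
Step 3: Build a representation. Group n = k² · m with k = 2 and m = 29 · 109 = 3161 (a product of primes ≡ 1 (mod 4)); a representation of m scales to one of n via (k·x)² + (k·y)² = k²(x² + y²). Each prime p ≡ 1 (mod 4) is itself a sum of two squares; find a² by testing p − a² for a perfect square:
  29: 29 − 1² = 28, 29 − 2² = 25 = 5² ⇒ 29 = 2² + 5².
  109: 109 − 1² = 108, 109 − 2² = 105, 109 − 3² = 100 = 10² ⇒ 109 = 3² + 10².
  Combine using the Brahmagupta–Fibonacci identity (a² + b²)(c² + d²) = (ac − bd)² + (ad + bc)² = (ac + bd)² + (ad − bc)²:
  29 · 109 = 3161: from (2² + 5²)(3² + 10²), take (2·3 − 5·10, 2·10 + 5·3) = (6 − 50, 20 + 15) = (-44, 35); dropping signs (only squares matter) gives (44, 35); check 44² + 35² = 1936 + 1225 = 3161 ✓.
  Scale by k = 2: (2·44, 2·35) = (88, 70).
Step 4: Order so x ≤ y and verify: 70² + 88² = 4900 + 7744 = 12644 = n. ✓

n = 12644 = 70² + 88² (one valid representation with x ≤ y).


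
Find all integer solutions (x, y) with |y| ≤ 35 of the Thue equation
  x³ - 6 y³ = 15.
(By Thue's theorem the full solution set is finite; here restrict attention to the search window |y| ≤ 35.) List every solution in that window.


The equation is x³ - 6y³ = 15. For fixed y, x³ = 6·y³ + 15, so a solution requires the RHS to be a perfect cube.
Strategy: iterate y from -35 to 35, compute RHS = 6·y³ + 15, and check whether it is a (positive or negative) perfect cube.
Check small values of y:
  y = 0: RHS = 15 is not a perfect cube.
  y = 1: RHS = 21 is not a perfect cube.
  y = -1: RHS = 9 is not a perfect cube.
  y = 2: RHS = 63 is not a perfect cube.
  y = -2: RHS = -33 is not a perfect cube.
  y = 3: RHS = 177 is not a perfect cube.
  y = -3: RHS = -147 is not a perfect cube.
Continuing the search up to |y| = 35 finds no solutions either.
No (x, y) in the scanned range satisfies the equation.

No integer solutions with |y| ≤ 35.


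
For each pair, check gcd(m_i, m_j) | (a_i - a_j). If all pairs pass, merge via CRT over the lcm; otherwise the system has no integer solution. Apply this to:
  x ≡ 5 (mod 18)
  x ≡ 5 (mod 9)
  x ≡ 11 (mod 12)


Moduli 18, 9, 12 are not pairwise coprime, so CRT works modulo lcm(m_i) when all pairwise compatibility conditions hold.
Pairwise compatibility: gcd(m_i, m_j) must divide a_i - a_j for every pair.
Merge one congruence at a time:
  Start: x ≡ 5 (mod 18).
  Combine with x ≡ 5 (mod 9): gcd(18, 9) = 9; 5 - 5 = 0, which IS divisible by 9, so compatible.
    Write x = 5 + 18·t and substitute into x ≡ 5 (mod 9): 18·t ≡ 5 − 5 = 0 (mod 9).
    Divide the congruence (and modulus) by g = 9: 2·t ≡ 0 (mod 1).
    Modulo 1 every t works; take t = 0.
    Then x = 5 + 18·0 = 5, valid modulo lcm(18, 9) = 18: x ≡ 5 (mod 18).
  Combine with x ≡ 11 (mod 12): gcd(18, 12) = 6; 11 - 5 = 6, which IS divisible by 6, so compatible.
    Write x = 5 + 18·t and substitute into x ≡ 11 (mod 12): 18·t ≡ 11 − 5 = 6 (mod 12).
    Divide the congruence (and modulus) by g = 6: 3·t ≡ 1 (mod 2).
    Reduce coefficients mod 2: 1·t ≡ 1 (mod 2).
    So t ≡ 1 (mod 2).
    Then x = 5 + 18·1 = 23, valid modulo lcm(18, 12) = 36: x ≡ 23 (mod 36).
Verify: 23 mod 18 = 5, 23 mod 9 = 5, 23 mod 12 = 11.

x ≡ 23 (mod 36).


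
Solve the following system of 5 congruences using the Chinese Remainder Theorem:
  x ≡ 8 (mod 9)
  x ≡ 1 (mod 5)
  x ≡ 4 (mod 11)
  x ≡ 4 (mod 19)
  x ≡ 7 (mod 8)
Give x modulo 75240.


Product of moduli M = 9 · 5 · 11 · 19 · 8 = 75240.
Merge one congruence at a time:
  Start: x ≡ 8 (mod 9).
  Combine with x ≡ 1 (mod 5); new modulus lcm = 45.
    Write x = 8 + 9·t and substitute into x ≡ 1 (mod 5): 9·t ≡ 1 − 8 = -7 (mod 5).
    Reduce coefficients mod 5: 4·t ≡ 3 (mod 5).
    The inverse of 4 mod 5 is 4 (since 4·4 = 16 = 3·5 + 1), so t ≡ 4·3 = 12 ≡ 2 (mod 5).
    Then x = 8 + 9·2 = 26, valid modulo lcm(9, 5) = 45: x ≡ 26 (mod 45).
  Combine with x ≡ 4 (mod 11); new modulus lcm = 495.
    Write x = 26 + 45·t and substitute into x ≡ 4 (mod 11): 45·t ≡ 4 − 26 = -22 (mod 11).
    Reduce coefficients mod 11: 1·t ≡ 0 (mod 11).
    So t ≡ 0 (mod 11).
    Then x = 26 + 45·0 = 26, valid modulo lcm(45, 11) = 495: x ≡ 26 (mod 495).
  Combine with x ≡ 4 (mod 19); new modulus lcm = 9405.
    Write x = 26 + 495·t and substitute into x ≡ 4 (mod 19): 495·t ≡ 4 − 26 = -22 (mod 19).
    Reduce coefficients mod 19: 1·t ≡ 16 (mod 19).
    So t ≡ 16 (mod 19).
    Then x = 26 + 495·16 = 7946, valid modulo lcm(495, 19) = 9405: x ≡ 7946 (mod 9405).
  Combine with x ≡ 7 (mod 8); new modulus lcm = 75240.
    Write x = 7946 + 9405·t and substitute into x ≡ 7 (mod 8): 9405·t ≡ 7 − 7946 = -7939 (mod 8).
    Reduce coefficients mod 8: 5·t ≡ 5 (mod 8).
    The inverse of 5 mod 8 is 5 (since 5·5 = 25 = 3·8 + 1), so t ≡ 5·5 = 25 ≡ 1 (mod 8).
    Then x = 7946 + 9405·1 = 17351, valid modulo lcm(9405, 8) = 75240: x ≡ 17351 (mod 75240).
Verify against each original: 17351 mod 9 = 8, 17351 mod 5 = 1, 17351 mod 11 = 4, 17351 mod 19 = 4, 17351 mod 8 = 7.

x ≡ 17351 (mod 75240).


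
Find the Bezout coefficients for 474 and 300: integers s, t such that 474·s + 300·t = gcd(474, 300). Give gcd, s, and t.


Euclidean algorithm on (474, 300) — divide until remainder is 0:
  474 = 1 · 300 + 174
  300 = 1 · 174 + 126
  174 = 1 · 126 + 48
  126 = 2 · 48 + 30
  48 = 1 · 30 + 18
  30 = 1 · 18 + 12
  18 = 1 · 12 + 6
  12 = 2 · 6 + 0
gcd(474, 300) = 6.
Track Bezout coefficients alongside the remainders: start with r₀ = 474 = a·1 + b·0 (s = 1, t = 0) and r₁ = 300 = a·0 + b·1 (s = 0, t = 1); each new remainder r_{k+1} = r_{k-1} − q_k·r_k inherits s_{k+1} = s_{k-1} − q_k·s_k, t_{k+1} = t_{k-1} − q_k·t_k, so r_k = a·s_k + b·t_k at every step:
  q = 1: r = 174, s = 1 − 1·0 = 1, t = 0 − 1·1 = -1  (check: 474·1 + 300·(-1) = 174)
  q = 1: r = 126, s = 0 − 1·1 = -1, t = 1 − 1·(-1) = 2  (check: 474·(-1) + 300·2 = 126)
  q = 1: r = 48, s = 1 − 1·(-1) = 2, t = -1 − 1·2 = -3  (check: 474·2 + 300·(-3) = 48)
  q = 2: r = 30, s = -1 − 2·2 = -5, t = 2 − 2·(-3) = 8  (check: 474·(-5) + 300·8 = 30)
  q = 1: r = 18, s = 2 − 1·(-5) = 7, t = -3 − 1·8 = -11  (check: 474·7 + 300·(-11) = 18)
  q = 1: r = 12, s = -5 − 1·7 = -12, t = 8 − 1·(-11) = 19  (check: 474·(-12) + 300·19 = 12)
  q = 1: r = 6, s = 7 − 1·(-12) = 19, t = -11 − 1·19 = -30  (check: 474·19 + 300·(-30) = 6)
The row with r = 6 (the gcd) gives the Bezout coefficients s = 19, t = -30.
Result: 474 · (19) + 300 · (-30) = 6.

gcd(474, 300) = 6; s = 19, t = -30 (check: 474·19 + 300·(-30) = 6).


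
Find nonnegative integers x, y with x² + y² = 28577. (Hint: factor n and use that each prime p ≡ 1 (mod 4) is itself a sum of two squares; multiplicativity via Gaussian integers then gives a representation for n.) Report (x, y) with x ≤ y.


Step 1: Factor n = 28577 = 17 · 41^2.
Step 2: Check the mod-4 condition on each prime factor: 17 ≡ 1 (mod 4), exponent 1; 41 ≡ 1 (mod 4), exponent 2.
All primes ≡ 3 (mod 4) appear to even exponent (or don't appear), so by the two-squares theorem n IS expressible as a sum of two squares.
Step 3: Build a representation. Here n = 17 · 41 · 41 is a product of primes ≡ 1 (mod 4). Each prime p ≡ 1 (mod 4) is itself a sum of two squares; find a² by testing p − a² for a perfect square:
  17: 17 − 1² = 16 = 4² ⇒ 17 = 1² + 4².
  41: 41 − 1² = 40, 41 − 2² = 37, 41 − 3² = 32, 41 − 4² = 25 = 5² ⇒ 41 = 4² + 5².
  Combine using the Brahmagupta–Fibonacci identity (a² + b²)(c² + d²) = (ac − bd)² + (ad + bc)² = (ac + bd)² + (ad − bc)²:
  17 · 41 = 697: from (1² + 4²)(4² + 5²), take (1·4 − 4·5, 1·5 + 4·4) = (4 − 20, 5 + 16) = (-16, 21); dropping signs (only squares matter) gives (16, 21); check 16² + 21² = 256 + 441 = 697 ✓.
  697 · 41 = 28577: from (16² + 21²)(4² + 5²), take (16·4 − 21·5, 16·5 + 21·4) = (64 − 105, 80 + 84) = (-41, 164); dropping signs (only squares matter) gives (41, 164); check 41² + 164² = 1681 + 26896 = 28577 ✓.
Step 4: Order so x ≤ y and verify: 41² + 164² = 1681 + 26896 = 28577 = n. ✓

n = 28577 = 41² + 164² (one valid representation with x ≤ y).


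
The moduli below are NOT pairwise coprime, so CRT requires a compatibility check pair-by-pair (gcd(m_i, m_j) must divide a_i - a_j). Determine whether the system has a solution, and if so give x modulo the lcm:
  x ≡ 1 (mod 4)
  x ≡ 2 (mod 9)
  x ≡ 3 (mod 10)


Moduli 4, 9, 10 are not pairwise coprime, so CRT works modulo lcm(m_i) when all pairwise compatibility conditions hold.
Pairwise compatibility: gcd(m_i, m_j) must divide a_i - a_j for every pair.
Merge one congruence at a time:
  Start: x ≡ 1 (mod 4).
  Combine with x ≡ 2 (mod 9): gcd(4, 9) = 1; 2 - 1 = 1, which IS divisible by 1, so compatible.
    Write x = 1 + 4·t and substitute into x ≡ 2 (mod 9): 4·t ≡ 2 − 1 = 1 (mod 9).
    The inverse of 4 mod 9 is 7 (since 4·7 = 28 = 3·9 + 1), so t ≡ 7·1 = 7 ≡ 7 (mod 9).
    Then x = 1 + 4·7 = 29, valid modulo lcm(4, 9) = 36: x ≡ 29 (mod 36).
  Combine with x ≡ 3 (mod 10): gcd(36, 10) = 2; 3 - 29 = -26, which IS divisible by 2, so compatible.
    Write x = 29 + 36·t and substitute into x ≡ 3 (mod 10): 36·t ≡ 3 − 29 = -26 (mod 10).
    Divide the congruence (and modulus) by g = 2: 18·t ≡ -13 (mod 5).
    Reduce coefficients mod 5: 3·t ≡ 2 (mod 5).
    The inverse of 3 mod 5 is 2 (since 3·2 = 6 = 1·5 + 1), so t ≡ 2·2 = 4 ≡ 4 (mod 5).
    Then x = 29 + 36·4 = 173, valid modulo lcm(36, 10) = 180: x ≡ 173 (mod 180).
Verify: 173 mod 4 = 1, 173 mod 9 = 2, 173 mod 10 = 3.

x ≡ 173 (mod 180).


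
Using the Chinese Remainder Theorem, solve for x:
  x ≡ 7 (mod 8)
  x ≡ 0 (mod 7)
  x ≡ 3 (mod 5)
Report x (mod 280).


Moduli 8, 7, 5 are pairwise coprime; by CRT there is a unique solution modulo M = 8 · 7 · 5 = 280.
Solve pairwise, accumulating the modulus:
  Start with x ≡ 7 (mod 8).
  Combine with x ≡ 0 (mod 7): since gcd(8, 7) = 1, we get a unique residue mod 56.
    Write x = 7 + 8·t and substitute into x ≡ 0 (mod 7): 8·t ≡ 0 − 7 = -7 (mod 7).
    Reduce coefficients mod 7: 1·t ≡ 0 (mod 7).
    So t ≡ 0 (mod 7).
    Then x = 7 + 8·0 = 7, valid modulo lcm(8, 7) = 56: x ≡ 7 (mod 56).
  Combine with x ≡ 3 (mod 5): since gcd(56, 5) = 1, we get a unique residue mod 280.
    Write x = 7 + 56·t and substitute into x ≡ 3 (mod 5): 56·t ≡ 3 − 7 = -4 (mod 5).
    Reduce coefficients mod 5: 1·t ≡ 1 (mod 5).
    So t ≡ 1 (mod 5).
    Then x = 7 + 56·1 = 63, valid modulo lcm(56, 5) = 280: x ≡ 63 (mod 280).
Verify: 63 mod 8 = 7 ✓, 63 mod 7 = 0 ✓, 63 mod 5 = 3 ✓.

x ≡ 63 (mod 280).


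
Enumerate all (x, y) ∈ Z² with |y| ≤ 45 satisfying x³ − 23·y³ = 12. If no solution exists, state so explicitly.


The equation is x³ - 23y³ = 12. For fixed y, x³ = 23·y³ + 12, so a solution requires the RHS to be a perfect cube.
Strategy: iterate y from -45 to 45, compute RHS = 23·y³ + 12, and check whether it is a (positive or negative) perfect cube.
Check small values of y:
  y = 0: RHS = 12 is not a perfect cube.
  y = 1: RHS = 35 is not a perfect cube.
  y = -1: RHS = -11 is not a perfect cube.
  y = 2: RHS = 196 is not a perfect cube.
  y = -2: RHS = -172 is not a perfect cube.
  y = 3: RHS = 633 is not a perfect cube.
  y = -3: RHS = -609 is not a perfect cube.
Continuing the search up to |y| = 45 finds no solutions either.
No (x, y) in the scanned range satisfies the equation.

No integer solutions with |y| ≤ 45.


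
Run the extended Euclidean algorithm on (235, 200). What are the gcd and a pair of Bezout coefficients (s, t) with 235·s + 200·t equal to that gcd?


Euclidean algorithm on (235, 200) — divide until remainder is 0:
  235 = 1 · 200 + 35
  200 = 5 · 35 + 25
  35 = 1 · 25 + 10
  25 = 2 · 10 + 5
  10 = 2 · 5 + 0
gcd(235, 200) = 5.
Track Bezout coefficients alongside the remainders: start with r₀ = 235 = a·1 + b·0 (s = 1, t = 0) and r₁ = 200 = a·0 + b·1 (s = 0, t = 1); each new remainder r_{k+1} = r_{k-1} − q_k·r_k inherits s_{k+1} = s_{k-1} − q_k·s_k, t_{k+1} = t_{k-1} − q_k·t_k, so r_k = a·s_k + b·t_k at every step:
  q = 1: r = 35, s = 1 − 1·0 = 1, t = 0 − 1·1 = -1  (check: 235·1 + 200·(-1) = 35)
  q = 5: r = 25, s = 0 − 5·1 = -5, t = 1 − 5·(-1) = 6  (check: 235·(-5) + 200·6 = 25)
  q = 1: r = 10, s = 1 − 1·(-5) = 6, t = -1 − 1·6 = -7  (check: 235·6 + 200·(-7) = 10)
  q = 2: r = 5, s = -5 − 2·6 = -17, t = 6 − 2·(-7) = 20  (check: 235·(-17) + 200·20 = 5)
The row with r = 5 (the gcd) gives the Bezout coefficients s = -17, t = 20.
Result: 235 · (-17) + 200 · (20) = 5.

gcd(235, 200) = 5; s = -17, t = 20 (check: 235·(-17) + 200·20 = 5).


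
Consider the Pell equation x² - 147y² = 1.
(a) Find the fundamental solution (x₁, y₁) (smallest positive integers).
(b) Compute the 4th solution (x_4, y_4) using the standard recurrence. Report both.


Step 1: Find the fundamental solution (x₁, y₁) of x² - 147y² = 1.
  Expand √147 as a continued fraction. a₀ = ⌊√147⌋ = 12; iterate m_{k+1} = d_k·a_k − m_k, d_{k+1} = (147 − m_{k+1}²)/d_k, a_{k+1} = ⌊(a₀ + m_{k+1})/d_{k+1}⌋ (starting m₀ = 0, d₀ = 1), with convergents p_k = a_k·p_{k-1} + p_{k-2}, q_k = a_k·q_{k-1} + q_{k-2} (p₋₁ = 1, q₋₁ = 0):
  k = 0: a₀ = 12; p₀/q₀ = 12/1; p₀² − 147·q₀² = 144 − 147 = -3.
  k = 1: m = 12, d = 3, a = ⌊(12 + 12)/3⌋ = 8; p/q = (8·12 + 1)/(8·1 + 0) = 97/8; p² − 147·q² = 9409 − 9408 = 1.
  The first convergent with p² − 147·q² = 1 gives the fundamental solution (x₁, y₁) = (97, 8).
Step 2: Apply the recurrence (x_{n+1}, y_{n+1}) = (x₁x_n + 147y₁y_n, x₁y_n + y₁x_n) repeatedly.
  From (x_1, y_1) = (97, 8): x_2 = 97·97 + 147·8·8 = 18817; y_2 = 97·8 + 8·97 = 1552.
  From (x_2, y_2) = (18817, 1552): x_3 = 97·18817 + 147·8·1552 = 3650401; y_3 = 97·1552 + 8·18817 = 301080.
  From (x_3, y_3) = (3650401, 301080): x_4 = 97·3650401 + 147·8·301080 = 708158977; y_4 = 97·301080 + 8·3650401 = 58407968.
Step 3: Verify x_4² - 147·y_4² = 501489136705686529 - 501489136705686528 = 1 (should be 1). ✓

(x_1, y_1) = (97, 8); (x_4, y_4) = (708158977, 58407968).


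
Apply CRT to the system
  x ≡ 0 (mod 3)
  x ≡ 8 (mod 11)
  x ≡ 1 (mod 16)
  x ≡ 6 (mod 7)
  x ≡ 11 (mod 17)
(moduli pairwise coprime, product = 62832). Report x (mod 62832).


Product of moduli M = 3 · 11 · 16 · 7 · 17 = 62832.
Merge one congruence at a time:
  Start: x ≡ 0 (mod 3).
  Combine with x ≡ 8 (mod 11); new modulus lcm = 33.
    Write x = 0 + 3·t and substitute into x ≡ 8 (mod 11): 3·t ≡ 8 − 0 = 8 (mod 11).
    The inverse of 3 mod 11 is 4 (since 3·4 = 12 = 1·11 + 1), so t ≡ 4·8 = 32 ≡ 10 (mod 11).
    Then x = 0 + 3·10 = 30, valid modulo lcm(3, 11) = 33: x ≡ 30 (mod 33).
  Combine with x ≡ 1 (mod 16); new modulus lcm = 528.
    Write x = 30 + 33·t and substitute into x ≡ 1 (mod 16): 33·t ≡ 1 − 30 = -29 (mod 16).
    Reduce coefficients mod 16: 1·t ≡ 3 (mod 16).
    So t ≡ 3 (mod 16).
    Then x = 30 + 33·3 = 129, valid modulo lcm(33, 16) = 528: x ≡ 129 (mod 528).
  Combine with x ≡ 6 (mod 7); new modulus lcm = 3696.
    Write x = 129 + 528·t and substitute into x ≡ 6 (mod 7): 528·t ≡ 6 − 129 = -123 (mod 7).
    Reduce coefficients mod 7: 3·t ≡ 3 (mod 7).
    The inverse of 3 mod 7 is 5 (since 3·5 = 15 = 2·7 + 1), so t ≡ 5·3 = 15 ≡ 1 (mod 7).
    Then x = 129 + 528·1 = 657, valid modulo lcm(528, 7) = 3696: x ≡ 657 (mod 3696).
  Combine with x ≡ 11 (mod 17); new modulus lcm = 62832.
    Write x = 657 + 3696·t and substitute into x ≡ 11 (mod 17): 3696·t ≡ 11 − 657 = -646 (mod 17).
    Reduce coefficients mod 17: 7·t ≡ 0 (mod 17).
    The inverse of 7 mod 17 is 5 (since 7·5 = 35 = 2·17 + 1), so t ≡ 5·0 = 0 ≡ 0 (mod 17).
    Then x = 657 + 3696·0 = 657, valid modulo lcm(3696, 17) = 62832: x ≡ 657 (mod 62832).
Verify against each original: 657 mod 3 = 0, 657 mod 11 = 8, 657 mod 16 = 1, 657 mod 7 = 6, 657 mod 17 = 11.

x ≡ 657 (mod 62832).


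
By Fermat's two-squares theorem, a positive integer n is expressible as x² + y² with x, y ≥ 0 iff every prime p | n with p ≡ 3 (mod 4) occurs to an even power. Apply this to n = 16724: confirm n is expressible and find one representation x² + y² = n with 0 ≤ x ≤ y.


Step 1: Factor n = 16724 = 2^2 · 37 · 113.
Step 2: Check the mod-4 condition on each prime factor: 2 = 2 (special); 37 ≡ 1 (mod 4), exponent 1; 113 ≡ 1 (mod 4), exponent 1.
All primes ≡ 3 (mod 4) appear to even exponent (or don't appear), so by the two-squares theorem n IS expressible as a sum of two squares.
Step 3: Build a representation. Group n = k² · m with k = 2 and m = 37 · 113 = 4181 (a product of primes ≡ 1 (mod 4)); a representation of m scales to one of n via (k·x)² + (k·y)² = k²(x² + y²). Each prime p ≡ 1 (mod 4) is itself a sum of two squares; find a² by testing p − a² for a perfect square:
  37: 37 − 1² = 36 = 6² ⇒ 37 = 1² + 6².
  113: 113 − 1² = 112, 113 − 2² = 109, 113 − 3² = 104, 113 − 4² = 97, 113 − 5² = 88, 113 − 6² = 77, 113 − 7² = 64 = 8² ⇒ 113 = 7² + 8².
  Combine using the Brahmagupta–Fibonacci identity (a² + b²)(c² + d²) = (ac − bd)² + (ad + bc)² = (ac + bd)² + (ad − bc)²:
  37 · 113 = 4181: from (1² + 6²)(7² + 8²), take (1·7 − 6·8, 1·8 + 6·7) = (7 − 48, 8 + 42) = (-41, 50); dropping signs (only squares matter) gives (41, 50); check 41² + 50² = 1681 + 2500 = 4181 ✓.
  Scale by k = 2: (2·41, 2·50) = (82, 100).
Step 4: Order so x ≤ y and verify: 82² + 100² = 6724 + 10000 = 16724 = n. ✓

n = 16724 = 82² + 100² (one valid representation with x ≤ y).


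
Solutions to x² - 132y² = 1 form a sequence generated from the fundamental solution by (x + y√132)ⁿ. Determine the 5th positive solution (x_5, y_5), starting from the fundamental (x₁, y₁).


Step 1: Find the fundamental solution (x₁, y₁) of x² - 132y² = 1.
  Expand √132 as a continued fraction. a₀ = ⌊√132⌋ = 11; iterate m_{k+1} = d_k·a_k − m_k, d_{k+1} = (132 − m_{k+1}²)/d_k, a_{k+1} = ⌊(a₀ + m_{k+1})/d_{k+1}⌋ (starting m₀ = 0, d₀ = 1), with convergents p_k = a_k·p_{k-1} + p_{k-2}, q_k = a_k·q_{k-1} + q_{k-2} (p₋₁ = 1, q₋₁ = 0):
  k = 0: a₀ = 11; p₀/q₀ = 11/1; p₀² − 132·q₀² = 121 − 132 = -11.
  k = 1: m = 11, d = 11, a = ⌊(11 + 11)/11⌋ = 2; p/q = (2·11 + 1)/(2·1 + 0) = 23/2; p² − 132·q² = 529 − 528 = 1.
  The first convergent with p² − 132·q² = 1 gives the fundamental solution (x₁, y₁) = (23, 2).
Step 2: Apply the recurrence (x_{n+1}, y_{n+1}) = (x₁x_n + 132y₁y_n, x₁y_n + y₁x_n) repeatedly.
  From (x_1, y_1) = (23, 2): x_2 = 23·23 + 132·2·2 = 1057; y_2 = 23·2 + 2·23 = 92.
  From (x_2, y_2) = (1057, 92): x_3 = 23·1057 + 132·2·92 = 48599; y_3 = 23·92 + 2·1057 = 4230.
  From (x_3, y_3) = (48599, 4230): x_4 = 23·48599 + 132·2·4230 = 2234497; y_4 = 23·4230 + 2·48599 = 194488.
  From (x_4, y_4) = (2234497, 194488): x_5 = 23·2234497 + 132·2·194488 = 102738263; y_5 = 23·194488 + 2·2234497 = 8942218.
Step 3: Verify x_5² - 132·y_5² = 10555150684257169 - 10555150684257168 = 1 (should be 1). ✓

(x_1, y_1) = (23, 2); (x_5, y_5) = (102738263, 8942218).


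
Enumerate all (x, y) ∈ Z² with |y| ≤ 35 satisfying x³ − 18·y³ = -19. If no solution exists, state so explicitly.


The equation is x³ - 18y³ = -19. For fixed y, x³ = 18·y³ − 19, so a solution requires the RHS to be a perfect cube.
Strategy: iterate y from -35 to 35, compute RHS = 18·y³ − 19, and check whether it is a (positive or negative) perfect cube.
Check small values of y:
  y = 0: RHS = -19 is not a perfect cube.
  y = 1: RHS = -1 = (-1)³ ⇒ x = -1 works.
  y = -1: RHS = -37 is not a perfect cube.
  y = 2: RHS = 125 = (5)³ ⇒ x = 5 works.
  y = -2: RHS = -163 is not a perfect cube.
  y = 3: RHS = 467 is not a perfect cube.
  y = -3: RHS = -505 is not a perfect cube.
Continuing the search up to |y| = 35 finds no further solutions beyond those listed.
Collected solutions: (-1, 1), (5, 2).

Solutions (with |y| ≤ 35): (-1, 1), (5, 2).


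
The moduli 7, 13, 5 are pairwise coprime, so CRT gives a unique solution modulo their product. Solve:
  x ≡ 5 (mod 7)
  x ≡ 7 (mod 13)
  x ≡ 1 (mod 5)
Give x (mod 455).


Moduli 7, 13, 5 are pairwise coprime; by CRT there is a unique solution modulo M = 7 · 13 · 5 = 455.
Solve pairwise, accumulating the modulus:
  Start with x ≡ 5 (mod 7).
  Combine with x ≡ 7 (mod 13): since gcd(7, 13) = 1, we get a unique residue mod 91.
    Write x = 5 + 7·t and substitute into x ≡ 7 (mod 13): 7·t ≡ 7 − 5 = 2 (mod 13).
    The inverse of 7 mod 13 is 2 (since 7·2 = 14 = 1·13 + 1), so t ≡ 2·2 = 4 ≡ 4 (mod 13).
    Then x = 5 + 7·4 = 33, valid modulo lcm(7, 13) = 91: x ≡ 33 (mod 91).
  Combine with x ≡ 1 (mod 5): since gcd(91, 5) = 1, we get a unique residue mod 455.
    Write x = 33 + 91·t and substitute into x ≡ 1 (mod 5): 91·t ≡ 1 − 33 = -32 (mod 5).
    Reduce coefficients mod 5: 1·t ≡ 3 (mod 5).
    So t ≡ 3 (mod 5).
    Then x = 33 + 91·3 = 306, valid modulo lcm(91, 5) = 455: x ≡ 306 (mod 455).
Verify: 306 mod 7 = 5 ✓, 306 mod 13 = 7 ✓, 306 mod 5 = 1 ✓.

x ≡ 306 (mod 455).


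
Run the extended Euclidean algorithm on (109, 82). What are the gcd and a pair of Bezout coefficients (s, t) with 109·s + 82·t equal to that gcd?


Euclidean algorithm on (109, 82) — divide until remainder is 0:
  109 = 1 · 82 + 27
  82 = 3 · 27 + 1
  27 = 27 · 1 + 0
gcd(109, 82) = 1.
Track Bezout coefficients alongside the remainders: start with r₀ = 109 = a·1 + b·0 (s = 1, t = 0) and r₁ = 82 = a·0 + b·1 (s = 0, t = 1); each new remainder r_{k+1} = r_{k-1} − q_k·r_k inherits s_{k+1} = s_{k-1} − q_k·s_k, t_{k+1} = t_{k-1} − q_k·t_k, so r_k = a·s_k + b·t_k at every step:
  q = 1: r = 27, s = 1 − 1·0 = 1, t = 0 − 1·1 = -1  (check: 109·1 + 82·(-1) = 27)
  q = 3: r = 1, s = 0 − 3·1 = -3, t = 1 − 3·(-1) = 4  (check: 109·(-3) + 82·4 = 1)
The row with r = 1 (the gcd) gives the Bezout coefficients s = -3, t = 4.
Result: 109 · (-3) + 82 · (4) = 1.

gcd(109, 82) = 1; s = -3, t = 4 (check: 109·(-3) + 82·4 = 1).


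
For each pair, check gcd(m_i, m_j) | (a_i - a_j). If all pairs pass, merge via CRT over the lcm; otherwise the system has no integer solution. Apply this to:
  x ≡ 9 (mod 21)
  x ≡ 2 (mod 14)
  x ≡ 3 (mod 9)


Moduli 21, 14, 9 are not pairwise coprime, so CRT works modulo lcm(m_i) when all pairwise compatibility conditions hold.
Pairwise compatibility: gcd(m_i, m_j) must divide a_i - a_j for every pair.
Merge one congruence at a time:
  Start: x ≡ 9 (mod 21).
  Combine with x ≡ 2 (mod 14): gcd(21, 14) = 7; 2 - 9 = -7, which IS divisible by 7, so compatible.
    Write x = 9 + 21·t and substitute into x ≡ 2 (mod 14): 21·t ≡ 2 − 9 = -7 (mod 14).
    Divide the congruence (and modulus) by g = 7: 3·t ≡ -1 (mod 2).
    Reduce coefficients mod 2: 1·t ≡ 1 (mod 2).
    So t ≡ 1 (mod 2).
    Then x = 9 + 21·1 = 30, valid modulo lcm(21, 14) = 42: x ≡ 30 (mod 42).
  Combine with x ≡ 3 (mod 9): gcd(42, 9) = 3; 3 - 30 = -27, which IS divisible by 3, so compatible.
    Write x = 30 + 42·t and substitute into x ≡ 3 (mod 9): 42·t ≡ 3 − 30 = -27 (mod 9).
    Divide the congruence (and modulus) by g = 3: 14·t ≡ -9 (mod 3).
    Reduce coefficients mod 3: 2·t ≡ 0 (mod 3).
    The inverse of 2 mod 3 is 2 (since 2·2 = 4 = 1·3 + 1), so t ≡ 2·0 = 0 ≡ 0 (mod 3).
    Then x = 30 + 42·0 = 30, valid modulo lcm(42, 9) = 126: x ≡ 30 (mod 126).
Verify: 30 mod 21 = 9, 30 mod 14 = 2, 30 mod 9 = 3.

x ≡ 30 (mod 126).
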